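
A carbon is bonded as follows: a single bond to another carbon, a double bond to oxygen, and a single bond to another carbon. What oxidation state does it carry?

The carbon has one bond to C (0), one bond to C (0), a double bond to O (2×+1 = +2).
Oxidation state = 0 + 0 + 2 = +2.

+2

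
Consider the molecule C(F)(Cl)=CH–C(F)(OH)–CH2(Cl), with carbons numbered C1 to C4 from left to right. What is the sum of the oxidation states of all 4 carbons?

Tallying each carbon's bonds:
C1: 2C, 1F, 1Cl → 0 + 1 + 1 = +2
C2: 3C, 1H → 0 − 1 = -1
C3: 2C, 1O, 1F → 0 + 1 + 1 = +2
C4: 1C, 2H, 1Cl → 0 − 2 + 1 = -1
Sum = +2 − 1 + 2 − 1 = +2.

+2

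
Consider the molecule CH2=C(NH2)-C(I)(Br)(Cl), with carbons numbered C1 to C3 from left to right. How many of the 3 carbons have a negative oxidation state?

1

Each bond to a more electronegative atom (O, N, halogen) counts +1, each bond to a less electronegative atom (H, metal, B, Si) counts −1, and each C–C bond counts 0. Tallying each carbon:
C1: 2C, 2H → 0 − 2 = -2
C2: 3C, 1N → 0 + 1 = +1
C3: 1C, 1Cl, 1Br, 1I → 0 + 1 + 1 + 1 = +3
1 carbon (C1) meets the condition.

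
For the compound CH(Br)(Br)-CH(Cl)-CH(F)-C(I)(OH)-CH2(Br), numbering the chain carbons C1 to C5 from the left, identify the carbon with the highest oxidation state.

Tallying each carbon's bonds:
C1: 1C, 1H, 2Br → 0 − 1 + 2 = +1
C2: 2C, 1H, 1Cl → 0 − 1 + 1 = 0
C3: 2C, 1H, 1F → 0 − 1 + 1 = 0
C4: 2C, 1O, 1I → 0 + 1 + 1 = +2
C5: 1C, 2H, 1Br → 0 − 2 + 1 = -1
The most oxidised carbon is C4 at +2.

C4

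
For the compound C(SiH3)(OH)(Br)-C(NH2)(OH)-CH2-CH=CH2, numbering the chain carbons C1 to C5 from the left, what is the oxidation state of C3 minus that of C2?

C3: 2C, 2H → 0 − 2 = -2
C2: 2C, 1O, 1N → 0 + 1 + 1 = +2
Difference: -2 − (+2) = -4.

-4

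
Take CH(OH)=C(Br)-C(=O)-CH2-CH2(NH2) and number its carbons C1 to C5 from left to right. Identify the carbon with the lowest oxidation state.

Tallying each carbon's bonds:
C1: 2C, 1H, 1O → 0 − 1 + 1 = 0
C2: 3C, 1Br → 0 + 1 = +1
C3: 2C, 2O → 0 + 2 = +2
C4: 2C, 2H → 0 − 2 = -2
C5: 1C, 2H, 1N → 0 − 2 + 1 = -1
The most reduced carbon is C4 at -2.

C4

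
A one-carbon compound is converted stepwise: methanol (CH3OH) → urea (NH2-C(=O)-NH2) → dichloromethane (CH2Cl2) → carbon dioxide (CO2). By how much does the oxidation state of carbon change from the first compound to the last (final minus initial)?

Carbon oxidation states along the series — methanol: -2, urea: +4, dichloromethane: 0, carbon dioxide: +4.
Net change = +4 − (-2) = +6.

+6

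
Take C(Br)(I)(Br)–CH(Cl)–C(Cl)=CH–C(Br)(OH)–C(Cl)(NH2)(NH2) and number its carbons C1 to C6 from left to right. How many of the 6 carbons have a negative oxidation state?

Assign +1 per bond to O/N/halogen, −1 per bond to H or an electropositive element, and 0 per bond to carbon. Tallying each carbon:
C1: 1C, 2Br, 1I → 0 + 2 + 1 = +3
C2: 2C, 1H, 1Cl → 0 − 1 + 1 = 0
C3: 3C, 1Cl → 0 + 1 = +1
C4: 3C, 1H → 0 − 1 = -1
C5: 2C, 1O, 1Br → 0 + 1 + 1 = +2
C6: 1C, 2N, 1Cl → 0 + 2 + 1 = +3
1 carbon (C4) meets the condition.

1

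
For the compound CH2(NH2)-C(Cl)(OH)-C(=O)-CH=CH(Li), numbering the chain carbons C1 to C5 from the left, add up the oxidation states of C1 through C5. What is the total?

Tallying each carbon's bonds:
C1: 1C, 2H, 1N → 0 − 2 + 1 = -1
C2: 2C, 1O, 1Cl → 0 + 1 + 1 = +2
C3: 2C, 2O → 0 + 2 = +2
C4: 3C, 1H → 0 − 1 = -1
C5: 2C, 1H, 1Li → 0 − 1 − 1 = -2
Sum = -1 + 2 + 2 − 1 − 2 = 0.

0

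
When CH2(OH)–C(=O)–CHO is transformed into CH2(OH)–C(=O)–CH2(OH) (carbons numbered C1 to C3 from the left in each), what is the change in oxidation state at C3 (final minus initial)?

-2

Before: C3 has 1 bond to C, 1 bond to H, 2 bonds to O → oxidation state +1.
After: C3 has 1 bond to C, 2 bonds to H, 1 bond to O → oxidation state -1.
Δ = -1 − (+1) = -2, so this is a reduction at C3.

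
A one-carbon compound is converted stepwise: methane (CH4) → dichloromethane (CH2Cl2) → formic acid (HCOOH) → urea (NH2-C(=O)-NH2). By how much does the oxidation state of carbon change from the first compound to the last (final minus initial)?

+8

Carbon oxidation states along the series — methane: -4, dichloromethane: 0, formic acid: +2, urea: +4.
Net change = +4 − (-4) = +8.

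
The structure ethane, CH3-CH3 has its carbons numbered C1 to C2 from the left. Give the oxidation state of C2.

C2 has one bond to H (-1), one bond to H (-1), one bond to H (-1), one bond to C (0).
Oxidation state = -1 − 1 − 1 + 0 = -3.

-3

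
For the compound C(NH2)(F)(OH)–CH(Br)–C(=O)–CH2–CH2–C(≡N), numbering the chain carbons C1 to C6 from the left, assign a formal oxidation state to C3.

C3 has one bond to C (0), one bond to C (0), a double bond to O (2×+1 = +2).
Oxidation state = 0 + 0 + 2 = +2.

+2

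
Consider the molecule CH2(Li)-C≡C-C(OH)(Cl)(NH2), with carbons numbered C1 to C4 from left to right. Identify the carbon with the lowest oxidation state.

Each bond to a more electronegative atom (O, N, halogen) counts +1, each bond to a less electronegative atom (H, metal, B, Si) counts −1, and each C–C bond counts 0. Tallying each carbon:
C1: 1C, 2H, 1Li → 0 − 2 − 1 = -3
C2: 4C → 0 = 0
C3: 4C → 0 = 0
C4: 1C, 1O, 1N, 1Cl → 0 + 1 + 1 + 1 = +3
The most reduced carbon is C1 at -3.

C1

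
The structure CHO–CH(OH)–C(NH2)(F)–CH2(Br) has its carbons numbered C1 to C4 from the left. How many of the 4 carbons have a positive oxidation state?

2

Bonds to more-electronegative neighbours contribute +1 each, bonds to H or metals contribute −1 each, and C–C bonds contribute 0. Tallying each carbon:
C1: 1C, 1H, 2O → 0 − 1 + 2 = +1
C2: 2C, 1H, 1O → 0 − 1 + 1 = 0
C3: 2C, 1N, 1F → 0 + 1 + 1 = +2
C4: 1C, 2H, 1Br → 0 − 2 + 1 = -1
2 carbons (C1, C3) meet the condition.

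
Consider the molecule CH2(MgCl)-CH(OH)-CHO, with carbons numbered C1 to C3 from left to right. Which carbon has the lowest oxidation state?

C1

Tallying each carbon's bonds:
C1: 1C, 2H, 1Mg → 0 − 2 − 1 = -3
C2: 2C, 1H, 1O → 0 − 1 + 1 = 0
C3: 1C, 1H, 2O → 0 − 1 + 2 = +1
The most reduced carbon is C1 at -3.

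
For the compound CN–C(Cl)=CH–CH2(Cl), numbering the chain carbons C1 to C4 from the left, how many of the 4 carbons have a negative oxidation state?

2

Tallying each carbon's bonds:
C1: 1C, 3N → 0 + 3 = +3
C2: 3C, 1Cl → 0 + 1 = +1
C3: 3C, 1H → 0 − 1 = -1
C4: 1C, 2H, 1Cl → 0 − 2 + 1 = -1
2 carbons (C3, C4) meet the condition.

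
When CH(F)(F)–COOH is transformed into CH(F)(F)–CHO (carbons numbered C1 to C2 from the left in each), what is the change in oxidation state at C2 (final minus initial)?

-2

Before: C2 has 1 bond to C, 3 bonds to O → oxidation state +3.
After: C2 has 1 bond to C, 1 bond to H, 2 bonds to O → oxidation state +1.
Δ = +1 − (+3) = -2, so this is a reduction at C2.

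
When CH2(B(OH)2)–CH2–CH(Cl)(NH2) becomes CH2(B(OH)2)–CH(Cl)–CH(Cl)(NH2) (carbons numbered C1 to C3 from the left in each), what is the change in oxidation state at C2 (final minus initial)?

+2

Before: C2 has 2 bonds to C, 2 bonds to H → oxidation state -2.
After: C2 has 2 bonds to C, 1 bond to H, 1 bond to Cl → oxidation state 0.
Δ = 0 − (-2) = +2, so this is an oxidation at C2.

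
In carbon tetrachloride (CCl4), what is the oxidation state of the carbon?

+4

Count +1 for every bond to an atom more electronegative than carbon and −1 for every bond to one less electronegative; C–C bonds are 0.
The carbon has one bond to Cl (+1), one bond to Cl (+1), one bond to Cl (+1), one bond to Cl (+1).
Oxidation state = +1 + 1 + 1 + 1 = +4.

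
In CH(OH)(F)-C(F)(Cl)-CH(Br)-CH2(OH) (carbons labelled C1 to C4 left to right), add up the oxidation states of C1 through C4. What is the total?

+2

Each bond to a more electronegative atom (O, N, halogen) counts +1, each bond to a less electronegative atom (H, metal, B, Si) counts −1, and each C–C bond counts 0. Tallying each carbon:
C1: 1C, 1H, 1O, 1F → 0 − 1 + 1 + 1 = +1
C2: 2C, 1F, 1Cl → 0 + 1 + 1 = +2
C3: 2C, 1H, 1Br → 0 − 1 + 1 = 0
C4: 1C, 2H, 1O → 0 − 2 + 1 = -1
Sum = +1 + 2 + 0 − 1 = +2.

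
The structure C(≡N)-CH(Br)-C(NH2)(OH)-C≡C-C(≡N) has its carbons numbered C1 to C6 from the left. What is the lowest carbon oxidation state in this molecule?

0

Assign +1 per bond to O/N/halogen, −1 per bond to H or an electropositive element, and 0 per bond to carbon. Tallying each carbon:
C1: 1C, 3N → 0 + 3 = +3
C2: 2C, 1H, 1Br → 0 − 1 + 1 = 0
C3: 2C, 1O, 1N → 0 + 1 + 1 = +2
C4: 4C → 0 = 0
C5: 4C → 0 = 0
C6: 1C, 3N → 0 + 3 = +3
The lowest value is 0.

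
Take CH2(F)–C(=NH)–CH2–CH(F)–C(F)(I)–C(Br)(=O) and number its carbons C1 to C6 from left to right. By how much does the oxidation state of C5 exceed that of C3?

+4

C5: 2C, 1F, 1I → 0 + 1 + 1 = +2
C3: 2C, 2H → 0 − 2 = -2
Difference: +2 − (-2) = +4.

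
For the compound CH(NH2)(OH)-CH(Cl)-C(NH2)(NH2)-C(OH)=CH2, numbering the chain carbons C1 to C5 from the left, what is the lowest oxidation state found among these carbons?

Tallying each carbon's bonds:
C1: 1C, 1H, 1O, 1N → 0 − 1 + 1 + 1 = +1
C2: 2C, 1H, 1Cl → 0 − 1 + 1 = 0
C3: 2C, 2N → 0 + 2 = +2
C4: 3C, 1O → 0 + 1 = +1
C5: 2C, 2H → 0 − 2 = -2
The lowest value is -2.

-2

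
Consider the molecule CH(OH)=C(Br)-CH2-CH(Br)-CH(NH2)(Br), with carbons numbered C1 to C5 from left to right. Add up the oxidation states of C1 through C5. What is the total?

Tallying each carbon's bonds:
C1: 2C, 1H, 1O → 0 − 1 + 1 = 0
C2: 3C, 1Br → 0 + 1 = +1
C3: 2C, 2H → 0 − 2 = -2
C4: 2C, 1H, 1Br → 0 − 1 + 1 = 0
C5: 1C, 1H, 1N, 1Br → 0 − 1 + 1 + 1 = +1
Sum = 0 + 1 − 2 + 0 + 1 = 0.

0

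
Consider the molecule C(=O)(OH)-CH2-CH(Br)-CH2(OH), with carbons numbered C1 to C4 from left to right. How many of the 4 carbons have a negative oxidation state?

Assign +1 per bond to O/N/halogen, −1 per bond to H or an electropositive element, and 0 per bond to carbon. Tallying each carbon:
C1: 1C, 3O → 0 + 3 = +3
C2: 2C, 2H → 0 − 2 = -2
C3: 2C, 1H, 1Br → 0 − 1 + 1 = 0
C4: 1C, 2H, 1O → 0 − 2 + 1 = -1
2 carbons (C2, C4) meet the condition.

2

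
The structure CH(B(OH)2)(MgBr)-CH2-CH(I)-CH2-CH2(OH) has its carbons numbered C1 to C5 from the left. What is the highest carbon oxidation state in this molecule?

Bonds to more-electronegative neighbours contribute +1 each, bonds to H or metals contribute −1 each, and C–C bonds contribute 0. Tallying each carbon:
C1: 1C, 1H, 1Mg, 1B → 0 − 1 − 1 − 1 = -3
C2: 2C, 2H → 0 − 2 = -2
C3: 2C, 1H, 1I → 0 − 1 + 1 = 0
C4: 2C, 2H → 0 − 2 = -2
C5: 1C, 2H, 1O → 0 − 2 + 1 = -1
The highest value is 0.

0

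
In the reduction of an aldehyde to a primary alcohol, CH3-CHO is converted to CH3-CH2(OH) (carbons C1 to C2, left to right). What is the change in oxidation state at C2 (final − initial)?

-2

Before: C2 has 1 bond to C, 1 bond to H, 2 bonds to O → oxidation state +1.
After: C2 has 1 bond to C, 2 bonds to H, 1 bond to O → oxidation state -1.
Δ = -1 − (+1) = -2, so this is a reduction at C2.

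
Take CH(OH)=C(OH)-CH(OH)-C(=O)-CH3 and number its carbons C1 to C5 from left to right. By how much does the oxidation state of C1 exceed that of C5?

+3

C1: 2C, 1H, 1O → 0 − 1 + 1 = 0
C5: 1C, 3H → 0 − 3 = -3
Difference: 0 − (-3) = +3.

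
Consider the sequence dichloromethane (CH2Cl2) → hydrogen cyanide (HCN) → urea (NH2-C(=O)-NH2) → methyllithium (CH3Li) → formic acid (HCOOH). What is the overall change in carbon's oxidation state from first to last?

+2

Carbon oxidation states along the series — dichloromethane: 0, hydrogen cyanide: +2, urea: +4, methyllithium: -4, formic acid: +2.
Net change = +2 − (0) = +2.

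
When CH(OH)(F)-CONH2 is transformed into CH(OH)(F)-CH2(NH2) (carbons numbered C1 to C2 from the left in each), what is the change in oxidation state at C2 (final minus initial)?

Before: C2 has 1 bond to C, 2 bonds to O, 1 bond to N → oxidation state +3.
After: C2 has 1 bond to C, 2 bonds to H, 1 bond to N → oxidation state -1.
Δ = -1 − (+3) = -4, so this is a reduction at C2.

-4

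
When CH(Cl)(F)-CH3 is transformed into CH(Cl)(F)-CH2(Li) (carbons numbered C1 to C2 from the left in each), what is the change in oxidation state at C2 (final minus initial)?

0

Before: C2 has 1 bond to C, 3 bonds to H → oxidation state -3.
After: C2 has 1 bond to C, 2 bonds to H, 1 bond to Li → oxidation state -3.
Δ = -3 − (-3) = 0, so no net redox change at C2.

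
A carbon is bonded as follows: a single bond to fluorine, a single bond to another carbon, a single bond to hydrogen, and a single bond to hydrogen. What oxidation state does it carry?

The carbon has one bond to C (0), one bond to H (-1), one bond to F (+1), one bond to H (-1).
Oxidation state = 0 − 1 + 1 − 1 = -1.

-1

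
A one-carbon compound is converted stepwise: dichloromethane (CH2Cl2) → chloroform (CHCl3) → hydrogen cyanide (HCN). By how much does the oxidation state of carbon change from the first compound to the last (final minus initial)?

+2

Carbon oxidation states along the series — dichloromethane: 0, chloroform: +2, hydrogen cyanide: +2.
Net change = +2 − (0) = +2.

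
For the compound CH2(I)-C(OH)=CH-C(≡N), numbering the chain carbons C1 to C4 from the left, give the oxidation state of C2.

+1

Bonds to more-electronegative neighbours contribute +1 each, bonds to H or metals contribute −1 each, and C–C bonds contribute 0.
C2 has one bond to C (0), a double bond to C (2×0 = 0), one bond to O (+1).
Oxidation state = 0 + 0 + 1 = +1.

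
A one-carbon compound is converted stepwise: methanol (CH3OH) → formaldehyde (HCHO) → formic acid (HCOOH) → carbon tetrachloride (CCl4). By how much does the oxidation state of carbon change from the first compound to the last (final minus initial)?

+6

Carbon oxidation states along the series — methanol: -2, formaldehyde: 0, formic acid: +2, carbon tetrachloride: +4.
Net change = +4 − (-2) = +6.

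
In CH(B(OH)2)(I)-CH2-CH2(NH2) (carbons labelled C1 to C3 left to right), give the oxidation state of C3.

Count +1 for every bond to an atom more electronegative than carbon and −1 for every bond to one less electronegative; C–C bonds are 0.
C3 has one bond to C (0), one bond to H (-1), one bond to N (+1), one bond to H (-1).
Oxidation state = 0 − 1 + 1 − 1 = -1.

-1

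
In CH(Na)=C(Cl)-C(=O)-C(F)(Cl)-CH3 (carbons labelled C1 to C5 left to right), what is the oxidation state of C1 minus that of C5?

+1

C1: 2C, 1H, 1Na → 0 − 1 − 1 = -2
C5: 1C, 3H → 0 − 3 = -3
Difference: -2 − (-3) = +1.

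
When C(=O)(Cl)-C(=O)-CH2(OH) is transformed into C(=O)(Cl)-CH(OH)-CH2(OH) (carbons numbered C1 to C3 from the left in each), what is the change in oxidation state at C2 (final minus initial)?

-2

Before: C2 has 2 bonds to C, 2 bonds to O → oxidation state +2.
After: C2 has 2 bonds to C, 1 bond to H, 1 bond to O → oxidation state 0.
Δ = 0 − (+2) = -2, so this is a reduction at C2.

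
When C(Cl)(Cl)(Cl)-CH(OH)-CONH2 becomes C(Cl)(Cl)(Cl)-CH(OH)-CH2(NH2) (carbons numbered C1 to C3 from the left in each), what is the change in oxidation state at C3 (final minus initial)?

Before: C3 has 1 bond to C, 2 bonds to O, 1 bond to N → oxidation state +3.
After: C3 has 1 bond to C, 2 bonds to H, 1 bond to N → oxidation state -1.
Δ = -1 − (+3) = -4, so this is a reduction at C3.

-4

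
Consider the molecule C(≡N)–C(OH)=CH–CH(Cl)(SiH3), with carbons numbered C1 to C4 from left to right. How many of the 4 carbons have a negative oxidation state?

Tallying each carbon's bonds:
C1: 1C, 3N → 0 + 3 = +3
C2: 3C, 1O → 0 + 1 = +1
C3: 3C, 1H → 0 − 1 = -1
C4: 1C, 1H, 1Cl, 1Si → 0 − 1 + 1 − 1 = -1
2 carbons (C3, C4) meet the condition.

2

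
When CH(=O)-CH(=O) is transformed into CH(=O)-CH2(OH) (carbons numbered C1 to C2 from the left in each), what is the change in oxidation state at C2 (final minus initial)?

Before: C2 has 1 bond to C, 1 bond to H, 2 bonds to O → oxidation state +1.
After: C2 has 1 bond to C, 2 bonds to H, 1 bond to O → oxidation state -1.
Δ = -1 − (+1) = -2, so this is a reduction at C2.

-2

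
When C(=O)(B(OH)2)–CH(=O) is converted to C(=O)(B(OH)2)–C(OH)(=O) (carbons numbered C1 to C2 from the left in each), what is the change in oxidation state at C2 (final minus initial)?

+2

Before: C2 has 1 bond to C, 1 bond to H, 2 bonds to O → oxidation state +1.
After: C2 has 1 bond to C, 3 bonds to O → oxidation state +3.
Δ = +3 − (+1) = +2, so this is an oxidation at C2.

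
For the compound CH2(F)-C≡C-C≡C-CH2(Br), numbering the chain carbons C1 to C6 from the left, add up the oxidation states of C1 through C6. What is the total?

-2

Assign +1 per bond to O/N/halogen, −1 per bond to H or an electropositive element, and 0 per bond to carbon. Tallying each carbon:
C1: 1C, 2H, 1F → 0 − 2 + 1 = -1
C2: 4C → 0 = 0
C3: 4C → 0 = 0
C4: 4C → 0 = 0
C5: 4C → 0 = 0
C6: 1C, 2H, 1Br → 0 − 2 + 1 = -1
Sum = -1 + 0 + 0 + 0 + 0 − 1 = -2.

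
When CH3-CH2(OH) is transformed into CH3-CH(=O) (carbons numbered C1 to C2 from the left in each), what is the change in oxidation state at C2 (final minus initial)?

+2

Before: C2 has 1 bond to C, 2 bonds to H, 1 bond to O → oxidation state -1.
After: C2 has 1 bond to C, 1 bond to H, 2 bonds to O → oxidation state +1.
Δ = +1 − (-1) = +2, so this is an oxidation at C2.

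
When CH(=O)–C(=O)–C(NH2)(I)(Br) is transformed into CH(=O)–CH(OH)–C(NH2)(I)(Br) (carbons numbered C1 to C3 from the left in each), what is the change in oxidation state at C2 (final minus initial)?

Before: C2 has 2 bonds to C, 2 bonds to O → oxidation state +2.
After: C2 has 2 bonds to C, 1 bond to H, 1 bond to O → oxidation state 0.
Δ = 0 − (+2) = -2, so this is a reduction at C2.

-2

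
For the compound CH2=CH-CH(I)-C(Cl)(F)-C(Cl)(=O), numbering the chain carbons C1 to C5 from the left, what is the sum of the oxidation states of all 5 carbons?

+2

Count +1 for every bond to an atom more electronegative than carbon and −1 for every bond to one less electronegative; C–C bonds are 0. Tallying each carbon:
C1: 2C, 2H → 0 − 2 = -2
C2: 3C, 1H → 0 − 1 = -1
C3: 2C, 1H, 1I → 0 − 1 + 1 = 0
C4: 2C, 1F, 1Cl → 0 + 1 + 1 = +2
C5: 1C, 2O, 1Cl → 0 + 2 + 1 = +3
Sum = -2 − 1 + 0 + 2 + 3 = +2.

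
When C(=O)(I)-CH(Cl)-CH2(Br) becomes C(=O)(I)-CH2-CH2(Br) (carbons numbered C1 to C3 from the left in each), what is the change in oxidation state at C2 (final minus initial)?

Before: C2 has 2 bonds to C, 1 bond to H, 1 bond to Cl → oxidation state 0.
After: C2 has 2 bonds to C, 2 bonds to H → oxidation state -2.
Δ = -2 − (0) = -2, so this is a reduction at C2.

-2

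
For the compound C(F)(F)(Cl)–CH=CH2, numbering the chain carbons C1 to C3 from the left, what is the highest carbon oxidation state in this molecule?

+3

Bonds to more-electronegative neighbours contribute +1 each, bonds to H or metals contribute −1 each, and C–C bonds contribute 0. Tallying each carbon:
C1: 1C, 2F, 1Cl → 0 + 2 + 1 = +3
C2: 3C, 1H → 0 − 1 = -1
C3: 2C, 2H → 0 − 2 = -2
The highest value is +3.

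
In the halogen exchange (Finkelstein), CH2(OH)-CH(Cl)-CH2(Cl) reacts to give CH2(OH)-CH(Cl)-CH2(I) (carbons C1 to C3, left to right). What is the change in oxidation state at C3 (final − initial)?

0

Before: C3 has 1 bond to C, 2 bonds to H, 1 bond to Cl → oxidation state -1.
After: C3 has 1 bond to C, 2 bonds to H, 1 bond to I → oxidation state -1.
Δ = -1 − (-1) = 0, so no net redox change at C3.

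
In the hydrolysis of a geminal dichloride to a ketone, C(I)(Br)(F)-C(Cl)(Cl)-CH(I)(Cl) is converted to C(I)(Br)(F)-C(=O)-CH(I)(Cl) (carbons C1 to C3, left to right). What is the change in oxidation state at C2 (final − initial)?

0

Before: C2 has 2 bonds to C, 2 bonds to Cl → oxidation state +2.
After: C2 has 2 bonds to C, 2 bonds to O → oxidation state +2.
Δ = +2 − (+2) = 0, so no net redox change at C2.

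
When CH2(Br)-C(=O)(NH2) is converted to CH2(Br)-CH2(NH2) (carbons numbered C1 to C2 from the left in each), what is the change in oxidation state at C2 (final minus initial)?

-4

Before: C2 has 1 bond to C, 2 bonds to O, 1 bond to N → oxidation state +3.
After: C2 has 1 bond to C, 2 bonds to H, 1 bond to N → oxidation state -1.
Δ = -1 − (+3) = -4, so this is a reduction at C2.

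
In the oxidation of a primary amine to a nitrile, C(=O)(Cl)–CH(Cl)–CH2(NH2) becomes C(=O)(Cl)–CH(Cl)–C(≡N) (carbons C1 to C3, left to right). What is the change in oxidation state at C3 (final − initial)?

Before: C3 has 1 bond to C, 2 bonds to H, 1 bond to N → oxidation state -1.
After: C3 has 1 bond to C, 3 bonds to N → oxidation state +3.
Δ = +3 − (-1) = +4, so this is an oxidation at C3.

+4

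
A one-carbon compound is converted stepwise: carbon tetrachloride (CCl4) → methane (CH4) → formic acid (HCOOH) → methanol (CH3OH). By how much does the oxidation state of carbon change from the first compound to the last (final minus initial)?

Carbon oxidation states along the series — carbon tetrachloride: +4, methane: -4, formic acid: +2, methanol: -2.
Net change = -2 − (+4) = -6.

-6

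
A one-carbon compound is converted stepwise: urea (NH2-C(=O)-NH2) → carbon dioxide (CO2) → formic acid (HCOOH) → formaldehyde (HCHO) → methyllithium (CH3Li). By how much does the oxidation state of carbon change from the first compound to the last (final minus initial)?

-8

Carbon oxidation states along the series — urea: +4, carbon dioxide: +4, formic acid: +2, formaldehyde: 0, methyllithium: -4.
Net change = -4 − (+4) = -8.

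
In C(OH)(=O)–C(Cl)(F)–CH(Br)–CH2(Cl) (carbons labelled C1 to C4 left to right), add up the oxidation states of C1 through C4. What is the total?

Bonds to more-electronegative neighbours contribute +1 each, bonds to H or metals contribute −1 each, and C–C bonds contribute 0. Tallying each carbon:
C1: 1C, 3O → 0 + 3 = +3
C2: 2C, 1F, 1Cl → 0 + 1 + 1 = +2
C3: 2C, 1H, 1Br → 0 − 1 + 1 = 0
C4: 1C, 2H, 1Cl → 0 − 2 + 1 = -1
Sum = +3 + 2 + 0 − 1 = +4.

+4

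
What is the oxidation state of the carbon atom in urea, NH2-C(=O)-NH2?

+4

Bonds to more-electronegative neighbours contribute +1 each, bonds to H or metals contribute −1 each, and C–C bonds contribute 0.
The carbon has one bond to N (+1), a double bond to O (2×+1 = +2), one bond to N (+1).
Oxidation state = +1 + 2 + 1 = +4.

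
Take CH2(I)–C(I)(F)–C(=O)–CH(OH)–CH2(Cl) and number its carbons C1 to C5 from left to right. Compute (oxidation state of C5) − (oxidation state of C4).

-1

C5: 1C, 2H, 1Cl → 0 − 2 + 1 = -1
C4: 2C, 1H, 1O → 0 − 1 + 1 = 0
Difference: -1 − (0) = -1.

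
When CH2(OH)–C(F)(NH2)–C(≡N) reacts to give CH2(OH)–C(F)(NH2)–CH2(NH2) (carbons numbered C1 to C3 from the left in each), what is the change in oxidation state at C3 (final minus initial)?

Before: C3 has 1 bond to C, 3 bonds to N → oxidation state +3.
After: C3 has 1 bond to C, 2 bonds to H, 1 bond to N → oxidation state -1.
Δ = -1 − (+3) = -4, so this is a reduction at C3.

-4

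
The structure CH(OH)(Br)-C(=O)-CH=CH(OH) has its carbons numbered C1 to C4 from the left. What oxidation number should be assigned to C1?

C1 has one bond to C (0), one bond to O (+1), one bond to H (-1), one bond to Br (+1).
Oxidation state = 0 + 1 − 1 + 1 = +1.

+1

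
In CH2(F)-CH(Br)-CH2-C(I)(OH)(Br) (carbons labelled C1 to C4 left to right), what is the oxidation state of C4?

+3

Bonds to more-electronegative neighbours contribute +1 each, bonds to H or metals contribute −1 each, and C–C bonds contribute 0.
C4 has one bond to C (0), one bond to I (+1), one bond to O (+1), one bond to Br (+1).
Oxidation state = 0 + 1 + 1 + 1 = +3.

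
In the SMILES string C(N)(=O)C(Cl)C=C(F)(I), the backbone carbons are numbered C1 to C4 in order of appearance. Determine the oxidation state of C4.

C4 has a double bond to C (2×0 = 0), one bond to F (+1), one bond to I (+1).
Oxidation state = 0 + 1 + 1 = +2.

+2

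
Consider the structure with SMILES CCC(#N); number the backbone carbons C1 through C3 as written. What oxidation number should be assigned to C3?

Bonds to more-electronegative neighbours contribute +1 each, bonds to H or metals contribute −1 each, and C–C bonds contribute 0.
C3 has one bond to C (0), a triple bond to N (3×+1 = +3).
Oxidation state = 0 + 3 = +3.

+3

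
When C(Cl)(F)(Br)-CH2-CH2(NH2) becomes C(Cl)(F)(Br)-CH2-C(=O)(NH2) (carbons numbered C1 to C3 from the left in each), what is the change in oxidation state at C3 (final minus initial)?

Before: C3 has 1 bond to C, 2 bonds to H, 1 bond to N → oxidation state -1.
After: C3 has 1 bond to C, 2 bonds to O, 1 bond to N → oxidation state +3.
Δ = +3 − (-1) = +4, so this is an oxidation at C3.

+4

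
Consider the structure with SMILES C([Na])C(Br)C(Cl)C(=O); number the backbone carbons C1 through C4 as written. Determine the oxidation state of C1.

C1 has one bond to C (0), one bond to H (-1), one bond to H (-1), one bond to Na (-1).
Oxidation state = 0 − 1 − 1 − 1 = -3.

-3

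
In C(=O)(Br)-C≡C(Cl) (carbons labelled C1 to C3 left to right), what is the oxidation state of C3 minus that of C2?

C3: 3C, 1Cl → 0 + 1 = +1
C2: 4C → 0 = 0
Difference: +1 − (0) = +1.

+1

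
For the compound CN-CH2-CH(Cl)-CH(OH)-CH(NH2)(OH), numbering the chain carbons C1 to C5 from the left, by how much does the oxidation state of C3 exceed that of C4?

0

C3: 2C, 1H, 1Cl → 0 − 1 + 1 = 0
C4: 2C, 1H, 1O → 0 − 1 + 1 = 0
Difference: 0 − (0) = 0.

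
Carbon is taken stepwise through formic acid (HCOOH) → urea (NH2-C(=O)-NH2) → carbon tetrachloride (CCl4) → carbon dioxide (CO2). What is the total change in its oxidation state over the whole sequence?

Carbon oxidation states along the series — formic acid: +2, urea: +4, carbon tetrachloride: +4, carbon dioxide: +4.
Net change = +4 − (+2) = +2.

+2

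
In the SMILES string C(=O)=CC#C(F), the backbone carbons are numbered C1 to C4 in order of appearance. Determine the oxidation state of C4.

C4 has a triple bond to C (3×0 = 0), one bond to F (+1).
Oxidation state = 0 + 1 = +1.

+1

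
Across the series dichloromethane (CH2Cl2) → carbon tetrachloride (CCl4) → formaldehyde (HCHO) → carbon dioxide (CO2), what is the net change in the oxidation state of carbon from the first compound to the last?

Carbon oxidation states along the series — dichloromethane: 0, carbon tetrachloride: +4, formaldehyde: 0, carbon dioxide: +4.
Net change = +4 − (0) = +4.

+4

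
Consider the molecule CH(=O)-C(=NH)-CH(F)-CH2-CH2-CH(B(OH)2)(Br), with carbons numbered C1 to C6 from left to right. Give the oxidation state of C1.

C1 has one bond to C (0), a double bond to O (2×+1 = +2), one bond to H (-1).
Oxidation state = 0 + 2 − 1 = +1.

+1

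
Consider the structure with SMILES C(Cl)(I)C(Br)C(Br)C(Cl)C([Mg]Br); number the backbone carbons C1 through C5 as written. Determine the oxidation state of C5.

C5 has one bond to C (0), one bond to H (-1), one bond to H (-1), one bond to Mg (-1).
Oxidation state = 0 − 1 − 1 − 1 = -3.

-3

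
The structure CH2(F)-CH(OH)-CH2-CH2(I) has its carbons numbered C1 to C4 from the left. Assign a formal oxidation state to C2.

0

Count +1 for every bond to an atom more electronegative than carbon and −1 for every bond to one less electronegative; C–C bonds are 0.
C2 has one bond to C (0), one bond to C (0), one bond to O (+1), one bond to H (-1).
Oxidation state = 0 + 0 + 1 − 1 = 0.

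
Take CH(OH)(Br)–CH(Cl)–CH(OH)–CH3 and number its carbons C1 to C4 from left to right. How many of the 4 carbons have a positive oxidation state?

Tallying each carbon's bonds:
C1: 1C, 1H, 1O, 1Br → 0 − 1 + 1 + 1 = +1
C2: 2C, 1H, 1Cl → 0 − 1 + 1 = 0
C3: 2C, 1H, 1O → 0 − 1 + 1 = 0
C4: 1C, 3H → 0 − 3 = -3
1 carbon (C1) meets the condition.

1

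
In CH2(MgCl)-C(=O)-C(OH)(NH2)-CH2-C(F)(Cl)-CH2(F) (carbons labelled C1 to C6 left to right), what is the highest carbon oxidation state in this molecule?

+2

Tallying each carbon's bonds:
C1: 1C, 2H, 1Mg → 0 − 2 − 1 = -3
C2: 2C, 2O → 0 + 2 = +2
C3: 2C, 1O, 1N → 0 + 1 + 1 = +2
C4: 2C, 2H → 0 − 2 = -2
C5: 2C, 1F, 1Cl → 0 + 1 + 1 = +2
C6: 1C, 2H, 1F → 0 − 2 + 1 = -1
The highest value is +2.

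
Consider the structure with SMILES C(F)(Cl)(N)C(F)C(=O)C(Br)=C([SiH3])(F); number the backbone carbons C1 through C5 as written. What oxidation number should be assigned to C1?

+3

C1 has one bond to C (0), one bond to F (+1), one bond to Cl (+1), one bond to N (+1).
Oxidation state = 0 + 1 + 1 + 1 = +3.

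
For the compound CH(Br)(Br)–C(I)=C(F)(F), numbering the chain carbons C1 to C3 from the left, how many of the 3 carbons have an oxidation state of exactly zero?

0

Assign +1 per bond to O/N/halogen, −1 per bond to H or an electropositive element, and 0 per bond to carbon. Tallying each carbon:
C1: 1C, 1H, 2Br → 0 − 1 + 2 = +1
C2: 3C, 1I → 0 + 1 = +1
C3: 2C, 2F → 0 + 2 = +2
0 carbons meet the condition.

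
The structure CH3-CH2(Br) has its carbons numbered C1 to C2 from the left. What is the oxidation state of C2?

-1

C2 has one bond to C (0), one bond to H (-1), one bond to Br (+1), one bond to H (-1).
Oxidation state = 0 − 1 + 1 − 1 = -1.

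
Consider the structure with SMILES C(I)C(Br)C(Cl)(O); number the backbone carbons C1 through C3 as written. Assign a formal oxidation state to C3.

C3 has one bond to C (0), one bond to Cl (+1), one bond to O (+1), one bond to H (-1).
Oxidation state = 0 + 1 + 1 − 1 = +1.

+1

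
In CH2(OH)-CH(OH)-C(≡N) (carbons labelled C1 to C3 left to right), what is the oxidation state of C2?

0

Bonds to more-electronegative neighbours contribute +1 each, bonds to H or metals contribute −1 each, and C–C bonds contribute 0.
C2 has one bond to C (0), one bond to C (0), one bond to H (-1), one bond to O (+1).
Oxidation state = 0 + 0 − 1 + 1 = 0.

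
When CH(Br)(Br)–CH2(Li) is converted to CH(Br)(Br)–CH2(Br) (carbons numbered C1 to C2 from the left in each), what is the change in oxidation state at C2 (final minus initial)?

Before: C2 has 1 bond to C, 2 bonds to H, 1 bond to Li → oxidation state -3.
After: C2 has 1 bond to C, 2 bonds to H, 1 bond to Br → oxidation state -1.
Δ = -1 − (-3) = +2, so this is an oxidation at C2.

+2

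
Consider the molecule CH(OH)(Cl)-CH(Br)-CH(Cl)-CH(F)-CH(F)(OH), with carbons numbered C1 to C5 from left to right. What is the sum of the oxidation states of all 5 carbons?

Tallying each carbon's bonds:
C1: 1C, 1H, 1O, 1Cl → 0 − 1 + 1 + 1 = +1
C2: 2C, 1H, 1Br → 0 − 1 + 1 = 0
C3: 2C, 1H, 1Cl → 0 − 1 + 1 = 0
C4: 2C, 1H, 1F → 0 − 1 + 1 = 0
C5: 1C, 1H, 1O, 1F → 0 − 1 + 1 + 1 = +1
Sum = +1 + 0 + 0 + 0 + 1 = +2.

+2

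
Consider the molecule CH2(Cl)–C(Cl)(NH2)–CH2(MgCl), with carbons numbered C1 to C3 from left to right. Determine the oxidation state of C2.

Each bond to a more electronegative atom (O, N, halogen) counts +1, each bond to a less electronegative atom (H, metal, B, Si) counts −1, and each C–C bond counts 0.
C2 has one bond to C (0), one bond to C (0), one bond to Cl (+1), one bond to N (+1).
Oxidation state = 0 + 0 + 1 + 1 = +2.

+2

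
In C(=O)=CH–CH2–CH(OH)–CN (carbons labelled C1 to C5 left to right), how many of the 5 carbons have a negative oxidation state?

2

Tallying each carbon's bonds:
C1: 2C, 2O → 0 + 2 = +2
C2: 3C, 1H → 0 − 1 = -1
C3: 2C, 2H → 0 − 2 = -2
C4: 2C, 1H, 1O → 0 − 1 + 1 = 0
C5: 1C, 3N → 0 + 3 = +3
2 carbons (C2, C3) meet the condition.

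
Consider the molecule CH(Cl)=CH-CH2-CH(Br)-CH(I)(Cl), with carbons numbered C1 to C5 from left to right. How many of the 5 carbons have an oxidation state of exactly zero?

Bonds to more-electronegative neighbours contribute +1 each, bonds to H or metals contribute −1 each, and C–C bonds contribute 0. Tallying each carbon:
C1: 2C, 1H, 1Cl → 0 − 1 + 1 = 0
C2: 3C, 1H → 0 − 1 = -1
C3: 2C, 2H → 0 − 2 = -2
C4: 2C, 1H, 1Br → 0 − 1 + 1 = 0
C5: 1C, 1H, 1Cl, 1I → 0 − 1 + 1 + 1 = +1
2 carbons (C1, C4) meet the condition.

2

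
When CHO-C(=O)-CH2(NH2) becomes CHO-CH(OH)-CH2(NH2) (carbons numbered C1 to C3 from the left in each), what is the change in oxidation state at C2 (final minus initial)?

Before: C2 has 2 bonds to C, 2 bonds to O → oxidation state +2.
After: C2 has 2 bonds to C, 1 bond to H, 1 bond to O → oxidation state 0.
Δ = 0 − (+2) = -2, so this is a reduction at C2.

-2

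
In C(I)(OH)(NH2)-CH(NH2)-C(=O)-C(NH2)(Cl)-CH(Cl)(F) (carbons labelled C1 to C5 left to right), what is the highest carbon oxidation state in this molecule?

+3

Tallying each carbon's bonds:
C1: 1C, 1O, 1N, 1I → 0 + 1 + 1 + 1 = +3
C2: 2C, 1H, 1N → 0 − 1 + 1 = 0
C3: 2C, 2O → 0 + 2 = +2
C4: 2C, 1N, 1Cl → 0 + 1 + 1 = +2
C5: 1C, 1H, 1F, 1Cl → 0 − 1 + 1 + 1 = +1
The highest value is +3.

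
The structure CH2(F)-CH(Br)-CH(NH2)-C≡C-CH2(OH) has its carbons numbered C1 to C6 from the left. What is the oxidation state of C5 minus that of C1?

C5: 4C → 0 = 0
C1: 1C, 2H, 1F → 0 − 2 + 1 = -1
Difference: 0 − (-1) = +1.

+1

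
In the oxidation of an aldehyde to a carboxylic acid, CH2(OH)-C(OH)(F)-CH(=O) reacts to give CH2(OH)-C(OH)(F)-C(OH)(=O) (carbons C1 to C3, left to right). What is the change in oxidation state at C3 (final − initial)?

Before: C3 has 1 bond to C, 1 bond to H, 2 bonds to O → oxidation state +1.
After: C3 has 1 bond to C, 3 bonds to O → oxidation state +3.
Δ = +3 − (+1) = +2, so this is an oxidation at C3.

+2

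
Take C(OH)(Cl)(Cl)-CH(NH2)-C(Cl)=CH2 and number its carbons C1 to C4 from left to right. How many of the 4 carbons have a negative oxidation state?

Each bond to a more electronegative atom (O, N, halogen) counts +1, each bond to a less electronegative atom (H, metal, B, Si) counts −1, and each C–C bond counts 0. Tallying each carbon:
C1: 1C, 1O, 2Cl → 0 + 1 + 2 = +3
C2: 2C, 1H, 1N → 0 − 1 + 1 = 0
C3: 3C, 1Cl → 0 + 1 = +1
C4: 2C, 2H → 0 − 2 = -2
1 carbon (C4) meets the condition.

1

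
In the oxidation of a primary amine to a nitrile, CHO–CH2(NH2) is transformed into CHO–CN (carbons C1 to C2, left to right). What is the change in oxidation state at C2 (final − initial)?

+4

Before: C2 has 1 bond to C, 2 bonds to H, 1 bond to N → oxidation state -1.
After: C2 has 1 bond to C, 3 bonds to N → oxidation state +3.
Δ = +3 − (-1) = +4, so this is an oxidation at C2.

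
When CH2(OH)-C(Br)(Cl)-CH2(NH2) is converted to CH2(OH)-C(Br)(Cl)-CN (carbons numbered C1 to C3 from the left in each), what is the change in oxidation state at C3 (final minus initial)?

Before: C3 has 1 bond to C, 2 bonds to H, 1 bond to N → oxidation state -1.
After: C3 has 1 bond to C, 3 bonds to N → oxidation state +3.
Δ = +3 − (-1) = +4, so this is an oxidation at C3.

+4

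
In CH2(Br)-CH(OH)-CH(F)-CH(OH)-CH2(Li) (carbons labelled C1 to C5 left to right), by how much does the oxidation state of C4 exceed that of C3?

C4: 2C, 1H, 1O → 0 − 1 + 1 = 0
C3: 2C, 1H, 1F → 0 − 1 + 1 = 0
Difference: 0 − (0) = 0.

0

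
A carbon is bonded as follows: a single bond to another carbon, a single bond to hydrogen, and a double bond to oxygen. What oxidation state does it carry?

Count +1 for every bond to an atom more electronegative than carbon and −1 for every bond to one less electronegative; C–C bonds are 0.
The carbon has one bond to C (0), a double bond to O (2×+1 = +2), one bond to H (-1).
Oxidation state = 0 + 2 − 1 = +1.

+1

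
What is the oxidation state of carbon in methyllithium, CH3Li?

-4

The carbon has one bond to H (-1), one bond to H (-1), one bond to H (-1), one bond to Li (-1).
Oxidation state = -1 − 1 − 1 − 1 = -4.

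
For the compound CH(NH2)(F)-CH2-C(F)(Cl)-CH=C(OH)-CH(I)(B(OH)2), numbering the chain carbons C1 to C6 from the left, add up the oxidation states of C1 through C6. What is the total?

Bonds to more-electronegative neighbours contribute +1 each, bonds to H or metals contribute −1 each, and C–C bonds contribute 0. Tallying each carbon:
C1: 1C, 1H, 1N, 1F → 0 − 1 + 1 + 1 = +1
C2: 2C, 2H → 0 − 2 = -2
C3: 2C, 1F, 1Cl → 0 + 1 + 1 = +2
C4: 3C, 1H → 0 − 1 = -1
C5: 3C, 1O → 0 + 1 = +1
C6: 1C, 1H, 1I, 1B → 0 − 1 + 1 − 1 = -1
Sum = +1 − 2 + 2 − 1 + 1 − 1 = 0.

0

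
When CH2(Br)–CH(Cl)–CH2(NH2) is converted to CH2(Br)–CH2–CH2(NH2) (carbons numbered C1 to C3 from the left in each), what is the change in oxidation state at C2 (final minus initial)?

Before: C2 has 2 bonds to C, 1 bond to H, 1 bond to Cl → oxidation state 0.
After: C2 has 2 bonds to C, 2 bonds to H → oxidation state -2.
Δ = -2 − (0) = -2, so this is a reduction at C2.

-2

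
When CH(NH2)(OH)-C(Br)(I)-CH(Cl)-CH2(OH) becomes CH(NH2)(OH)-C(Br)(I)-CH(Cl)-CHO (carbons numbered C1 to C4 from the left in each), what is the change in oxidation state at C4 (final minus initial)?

Before: C4 has 1 bond to C, 2 bonds to H, 1 bond to O → oxidation state -1.
After: C4 has 1 bond to C, 1 bond to H, 2 bonds to O → oxidation state +1.
Δ = +1 − (-1) = +2, so this is an oxidation at C4.

+2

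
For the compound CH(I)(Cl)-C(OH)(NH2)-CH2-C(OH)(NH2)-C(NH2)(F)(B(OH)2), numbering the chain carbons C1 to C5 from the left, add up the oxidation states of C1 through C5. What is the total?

+4

Tallying each carbon's bonds:
C1: 1C, 1H, 1Cl, 1I → 0 − 1 + 1 + 1 = +1
C2: 2C, 1O, 1N → 0 + 1 + 1 = +2
C3: 2C, 2H → 0 − 2 = -2
C4: 2C, 1O, 1N → 0 + 1 + 1 = +2
C5: 1C, 1N, 1F, 1B → 0 + 1 + 1 − 1 = +1
Sum = +1 + 2 − 2 + 2 + 1 = +4.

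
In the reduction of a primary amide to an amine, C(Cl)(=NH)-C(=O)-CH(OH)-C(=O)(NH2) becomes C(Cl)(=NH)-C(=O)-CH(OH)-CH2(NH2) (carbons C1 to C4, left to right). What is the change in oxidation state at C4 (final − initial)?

-4

Before: C4 has 1 bond to C, 2 bonds to O, 1 bond to N → oxidation state +3.
After: C4 has 1 bond to C, 2 bonds to H, 1 bond to N → oxidation state -1.
Δ = -1 − (+3) = -4, so this is a reduction at C4.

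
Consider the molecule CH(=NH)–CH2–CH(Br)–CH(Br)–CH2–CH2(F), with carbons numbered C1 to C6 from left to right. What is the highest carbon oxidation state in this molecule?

Tallying each carbon's bonds:
C1: 1C, 1H, 2N → 0 − 1 + 2 = +1
C2: 2C, 2H → 0 − 2 = -2
C3: 2C, 1H, 1Br → 0 − 1 + 1 = 0
C4: 2C, 1H, 1Br → 0 − 1 + 1 = 0
C5: 2C, 2H → 0 − 2 = -2
C6: 1C, 2H, 1F → 0 − 2 + 1 = -1
The highest value is +1.

+1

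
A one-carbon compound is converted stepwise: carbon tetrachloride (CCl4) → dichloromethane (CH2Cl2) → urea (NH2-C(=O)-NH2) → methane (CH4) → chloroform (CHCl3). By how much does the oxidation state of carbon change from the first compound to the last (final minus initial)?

-2

Carbon oxidation states along the series — carbon tetrachloride: +4, dichloromethane: 0, urea: +4, methane: -4, chloroform: +2.
Net change = +2 − (+4) = -2.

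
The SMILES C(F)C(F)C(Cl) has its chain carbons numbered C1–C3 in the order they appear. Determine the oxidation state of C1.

C1 has one bond to C (0), one bond to H (-1), one bond to F (+1), one bond to H (-1).
Oxidation state = 0 − 1 + 1 − 1 = -1.

-1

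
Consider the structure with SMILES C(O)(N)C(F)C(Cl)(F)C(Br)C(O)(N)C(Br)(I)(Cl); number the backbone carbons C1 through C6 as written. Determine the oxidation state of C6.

Each bond to a more electronegative atom (O, N, halogen) counts +1, each bond to a less electronegative atom (H, metal, B, Si) counts −1, and each C–C bond counts 0.
C6 has one bond to C (0), one bond to Br (+1), one bond to I (+1), one bond to Cl (+1).
Oxidation state = 0 + 1 + 1 + 1 = +3.

+3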